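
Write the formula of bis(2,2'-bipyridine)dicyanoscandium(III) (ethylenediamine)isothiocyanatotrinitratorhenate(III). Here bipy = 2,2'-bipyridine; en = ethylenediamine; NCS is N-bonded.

Cation [Sc…]: ligand charges -2, Sc(III) ⇒ ion charge 1+.
Anion [Re…]: ligand charges -4, Re(III) ⇒ ion charge 1−.

[Sc(bipy)2(CN)2][Re(en)(NCS)(NO3)3]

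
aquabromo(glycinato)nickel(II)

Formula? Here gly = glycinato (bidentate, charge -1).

[NiBr(gly)(H2O)]

Ligands: 1 glycinato (gly, -1), 1 bromo (Br, -1), 1 aqua (H2O, neutral). Ligand charge sum = -2.
With Ni in oxidation state +2, the complex ion is [Ni...].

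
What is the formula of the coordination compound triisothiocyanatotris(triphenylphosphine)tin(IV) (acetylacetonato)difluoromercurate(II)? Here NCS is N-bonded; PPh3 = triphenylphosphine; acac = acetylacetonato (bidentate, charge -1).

Cation [Sn…]: ligand charges -3, Sn(IV) ⇒ ion charge 1+.
Anion [Hg…]: ligand charges -3, Hg(II) ⇒ ion charge 1−.
One 1+ cation balances one 1− anion.

[Sn(NCS)3(PPh3)3][Hg(acac)F2]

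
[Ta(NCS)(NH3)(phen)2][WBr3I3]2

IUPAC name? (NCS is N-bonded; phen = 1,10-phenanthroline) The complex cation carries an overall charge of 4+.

Both ions are complex: the cation is named first with the plain metal name, the anion second with the -ate form; each ion's ligands are alphabetised independently.
The complex cation is given as 4+; its ligand charges sum to -1, so Ta = +5.
With 2 anions per cation, each anion must be 4/2 = 2−.
Anion: ligand charges sum to -6; for the ion to be 2−, W = +4.

ammineisothiocyanatobis(1,10-phenanthroline)tantalum(V) tribromotriiodotungstate(IV)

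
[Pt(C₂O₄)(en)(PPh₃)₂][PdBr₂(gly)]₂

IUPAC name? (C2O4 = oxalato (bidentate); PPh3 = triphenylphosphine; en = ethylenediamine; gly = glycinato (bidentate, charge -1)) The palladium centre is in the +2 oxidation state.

(ethylenediamine)oxalatobis(triphenylphosphine)platinum(IV) dibromo(glycinato)palladate(II)

Both ions are complex: the cation is named first with the plain metal name, the anion second with the -ate form; each ion's ligands are alphabetised independently.
Pd is given as +2; the anion's ligand charges sum to -3, so the complex anion is 1−.
With 2 anions per cation, the cation must be 2×1 = 2+.
Cation: ligand charges sum to -2; for the ion to be 2+, Pt = +4.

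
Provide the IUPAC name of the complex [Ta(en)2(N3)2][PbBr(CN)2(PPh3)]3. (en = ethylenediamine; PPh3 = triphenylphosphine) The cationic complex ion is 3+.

diazidobis(ethylenediamine)tantalum(V) bromodicyano(triphenylphosphine)plumbate(II)

Both ions are complex: the cation is named first with the plain metal name, the anion second with the -ate form; each ion's ligands are alphabetised independently.
The complex cation is given as 3+; its ligand charges sum to -2, so Ta = +5.
With 3 anions per cation, each anion must be 3/3 = 1−.
Anion: ligand charges sum to -3; for the ion to be 1−, Pb = +2.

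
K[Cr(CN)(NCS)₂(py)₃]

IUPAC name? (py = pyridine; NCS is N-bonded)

The 1 potassium counter-ion carries a total charge of +1, so each complex ion is 1−.
Ligand charges: 3×pyridine (neutral), 2×isothiocyanato (-1 each), 1×cyano (-1 each); total -3. So Cr + (-3) = 1−, giving Cr = +2.
The complex ion is anionic, so chromium takes the -ate form chromate(II).

potassium cyanodiisothiocyanatotris(pyridine)chromate(II)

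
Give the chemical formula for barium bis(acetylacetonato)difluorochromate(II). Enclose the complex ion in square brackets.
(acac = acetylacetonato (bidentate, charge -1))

Ligands: 2 fluoro (F, -1), 2 acetylacetonato (acac, -1). Ligand charge sum = -4.
With Cr in oxidation state +2, the complex ion is [Cr...]^2−.
Charge balance with barium (+2) requires 1 complex ion per 1 barium.

Ba[Cr(acac)2F2]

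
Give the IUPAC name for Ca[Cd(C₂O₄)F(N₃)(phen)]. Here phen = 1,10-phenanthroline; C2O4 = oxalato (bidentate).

calcium azidofluorooxalato(1,10-phenanthroline)cadmate(II)

The 1 calcium counter-ion carries a total charge of +2, so each complex ion is 2−.
Ligand charges: 1×azido (-1 each), 1×1,10-phenanthroline (neutral), 1×oxalato (-2 each), 1×fluoro (-1 each); total -4. So Cd + (-4) = 2−, giving Cd = +2.
Ligands are named alphabetically: azido before fluoro before oxalato before phenanthroline.
The complex ion is anionic, so cadmium takes the -ate form cadmate(II).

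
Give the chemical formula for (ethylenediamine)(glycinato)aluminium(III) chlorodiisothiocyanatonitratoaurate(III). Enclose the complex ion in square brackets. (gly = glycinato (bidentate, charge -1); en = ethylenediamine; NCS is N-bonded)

[Al(en)(gly)][AuCl(NCS)2(NO3)]2

Cation [Al…]: ligand charges -1, Al(III) ⇒ ion charge 2+.
Anion [Au…]: ligand charges -4, Au(III) ⇒ ion charge 1−.
One 2+ cation requires 2 of the 1− anion.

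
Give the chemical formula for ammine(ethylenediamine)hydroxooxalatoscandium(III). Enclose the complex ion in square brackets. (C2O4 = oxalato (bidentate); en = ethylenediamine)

[Sc(C2O4)(en)(NH3)(OH)]

Ligands: 1 ammine (NH3, neutral), 1 hydroxo (OH, -1), 1 oxalato (C2O4, -2), 1 ethylenediamine (en, neutral). Ligand charge sum = -3.
With Sc in oxidation state +3, the complex ion is [Sc...].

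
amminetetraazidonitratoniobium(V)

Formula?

Ligands: 1 ammine (NH3, neutral), 1 nitrato (NO3, -1), 4 azido (N3, -1). Ligand charge sum = -5.
With Nb in oxidation state +5, the complex ion is [Nb...].

[Nb(N3)4(NH3)(NO3)]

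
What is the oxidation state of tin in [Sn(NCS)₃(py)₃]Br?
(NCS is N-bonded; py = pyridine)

1 bromide outside the brackets (-1 each) → the complex ion is 1+.
Ligand charges: 3×NCS = -3; 3×py neutral; sum -3.
Sn + (-3) = 1+ ⇒ Sn is +4.

+4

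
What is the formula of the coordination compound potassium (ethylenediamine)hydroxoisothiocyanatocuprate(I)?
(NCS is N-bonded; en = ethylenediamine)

Ligands: 1 hydroxo (OH, -1), 1 isothiocyanato (NCS, -1), 1 ethylenediamine (en, neutral). Ligand charge sum = -2.
Charge balance with potassium (+1) requires 1 complex ion per 1 potassium.

K[Cu(en)(NCS)(OH)]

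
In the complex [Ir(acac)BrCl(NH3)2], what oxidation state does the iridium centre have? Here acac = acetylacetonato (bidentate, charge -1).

+3

No counter-ion: the bracketed complex is neutral.
Ligand charges: 1×Cl = -1; 1×Br = -1; 1×acac = -1; 2×NH3 neutral; sum -3.
Ir + (-3) = 0 ⇒ Ir is +3.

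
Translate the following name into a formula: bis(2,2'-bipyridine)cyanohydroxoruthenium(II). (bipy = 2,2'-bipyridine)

[Ru(bipy)2(CN)(OH)]

Ligands: 2 2,2'-bipyridine (bipy, neutral), 1 cyano (CN, -1), 1 hydroxo (OH, -1). Ligand charge sum = -2.
With Ru in oxidation state +2, the complex ion is [Ru...].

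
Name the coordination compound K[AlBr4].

potassium tetrabromoaluminate(III)

The 1 potassium counter-ion carries a total charge of +1, so each complex ion is 1−.
Ligand charges: 4×bromo (-1 each); total -4. So Al + (-4) = 1−, giving Al = +3.
The complex ion is anionic, so aluminium takes the -ate form aluminate(III).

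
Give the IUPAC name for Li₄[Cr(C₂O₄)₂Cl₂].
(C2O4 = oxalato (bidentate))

The 4 lithium counter-ions carry a total charge of +4, so each complex ion is 4−.
Ligand charges: 2×chloro (-1 each), 2×oxalato (-2 each); total -6. So Cr + (-6) = 4−, giving Cr = +2.
Ligands are named alphabetically: chloro before oxalato.
The complex ion is anionic, so chromium takes the -ate form chromate(II).

lithium dichlorodioxalatochromate(II)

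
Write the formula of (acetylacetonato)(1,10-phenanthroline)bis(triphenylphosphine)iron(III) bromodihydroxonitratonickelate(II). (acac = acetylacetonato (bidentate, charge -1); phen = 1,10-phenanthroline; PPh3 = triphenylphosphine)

[Fe(acac)(phen)(PPh3)2][NiBr(NO3)(OH)2]

Cation [Fe…]: ligand charges -1, Fe(III) ⇒ ion charge 2+.
Anion [Ni…]: ligand charges -4, Ni(II) ⇒ ion charge 2−.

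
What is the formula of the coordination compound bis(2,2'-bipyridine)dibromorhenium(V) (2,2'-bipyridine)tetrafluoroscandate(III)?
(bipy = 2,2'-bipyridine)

[Re(bipy)2Br2][Sc(bipy)F4]3

Cation [Re…]: ligand charges -2, Re(V) ⇒ ion charge 3+.
Anion [Sc…]: ligand charges -4, Sc(III) ⇒ ion charge 1−.
One 3+ cation requires 3 of the 1− anion.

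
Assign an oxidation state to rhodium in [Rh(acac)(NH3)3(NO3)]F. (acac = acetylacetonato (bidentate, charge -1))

1 fluoride outside the brackets (-1 each) → the complex ion is 1+.
Ligand charges: 3×NH3 neutral; 1×acac = -1; 1×NO3 = -1; sum -2.
Rh + (-2) = 1+ ⇒ Rh is +3.

+3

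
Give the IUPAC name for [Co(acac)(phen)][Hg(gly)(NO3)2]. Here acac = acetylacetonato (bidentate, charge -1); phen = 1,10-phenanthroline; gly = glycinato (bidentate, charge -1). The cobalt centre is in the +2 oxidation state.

(acetylacetonato)(1,10-phenanthroline)cobalt(II) (glycinato)dinitratomercurate(II)

Both ions are complex: the cation is named first with the plain metal name, the anion second with the -ate form; each ion's ligands are alphabetised independently.
Co is given as +2; the cation's ligand charges sum to -1, so the complex cation is 1+.
A 1:1 salt means the anion carries the equal and opposite charge, 1−.
Anion: ligand charges sum to -3; for the ion to be 1−, Hg = +2.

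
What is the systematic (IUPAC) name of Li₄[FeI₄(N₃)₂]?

The 4 lithium counter-ions carry a total charge of +4, so each complex ion is 4−.
Ligand charges: 2×azido (-1 each), 4×iodo (-1 each); total -6. So Fe + (-6) = 4−, giving Fe = +2.
The complex ion is anionic, so iron takes the -ate form ferrate(II).

lithium diazidotetraiodoferrate(II)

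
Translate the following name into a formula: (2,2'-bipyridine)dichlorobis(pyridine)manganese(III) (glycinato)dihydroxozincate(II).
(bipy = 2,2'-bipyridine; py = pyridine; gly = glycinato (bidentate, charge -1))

[Mn(bipy)Cl2(py)2][Zn(gly)(OH)2]

Cation [Mn…]: ligand charges -2, Mn(III) ⇒ ion charge 1+.
Anion [Zn…]: ligand charges -3, Zn(II) ⇒ ion charge 1−.
One 1+ cation balances one 1− anion.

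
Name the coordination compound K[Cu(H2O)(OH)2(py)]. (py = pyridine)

The 1 potassium counter-ion carries a total charge of +1, so each complex ion is 1−.
Ligand charges: 2×hydroxo (-1 each), 1×aqua (neutral), 1×pyridine (neutral); total -2. So Cu + (-2) = 1−, giving Cu = +1.
Ligands are named alphabetically: aqua before hydroxo before pyridine.
The complex ion is anionic, so copper takes the -ate form cuprate(I).

potassium aquadihydroxo(pyridine)cuprate(I)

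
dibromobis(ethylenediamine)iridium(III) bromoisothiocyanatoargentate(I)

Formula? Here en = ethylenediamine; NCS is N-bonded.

Cation [Ir…]: ligand charges -2, Ir(III) ⇒ ion charge 1+.
Anion [Ag…]: ligand charges -2, Ag(I) ⇒ ion charge 1−.

[IrBr2(en)2][AgBr(NCS)]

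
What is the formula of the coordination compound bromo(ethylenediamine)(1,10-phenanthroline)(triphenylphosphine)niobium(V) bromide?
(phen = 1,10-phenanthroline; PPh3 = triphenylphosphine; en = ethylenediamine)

Ligands: 1 1,10-phenanthroline (phen, neutral), 1 triphenylphosphine (PPh3, neutral), 1 bromo (Br, -1), 1 ethylenediamine (en, neutral). Ligand charge sum = -1.
Charge balance with bromide (-1) requires 1 complex ion per 4 bromide.

[NbBr(en)(phen)(PPh3)]Br4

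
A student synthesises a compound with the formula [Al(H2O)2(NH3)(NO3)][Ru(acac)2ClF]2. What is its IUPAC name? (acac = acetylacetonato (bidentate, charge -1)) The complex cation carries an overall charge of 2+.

amminediaquanitratoaluminium(III) bis(acetylacetonato)chlorofluororuthenate(III)

The complex cation is given as 2+; its ligand charges sum to -1, so Al = +3.
With 2 anions per cation, each anion must be 2/2 = 1−.
Anion: ligand charges sum to -4; for the ion to be 1−, Ru = +3.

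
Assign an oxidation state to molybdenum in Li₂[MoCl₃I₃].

+4

2 lithium outside the brackets (+1 each) → the complex ion is 2−.
Ligand charges: 3×Cl = -3; 3×I = -3; sum -6.
Mo + (-6) = 2− ⇒ Mo is +4.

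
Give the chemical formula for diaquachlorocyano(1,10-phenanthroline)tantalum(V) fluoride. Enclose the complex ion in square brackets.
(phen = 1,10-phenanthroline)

Ligands: 2 aqua (H2O, neutral), 1 1,10-phenanthroline (phen, neutral), 1 chloro (Cl, -1), 1 cyano (CN, -1). Ligand charge sum = -2.
Charge balance with fluoride (-1) requires 1 complex ion per 3 fluoride.

[TaCl(CN)(H2O)2(phen)]F3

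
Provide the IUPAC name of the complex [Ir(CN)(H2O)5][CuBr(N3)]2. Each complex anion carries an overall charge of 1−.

Both ions are complex: the cation is named first with the plain metal name, the anion second with the -ate form; each ion's ligands are alphabetised independently.
The complex anion is given as 1−; its ligand charges sum to -2, so Cu = +1.
With 2 anions per cation, the cation must be 2×1 = 2+.
Cation: ligand charges sum to -1; for the ion to be 2+, Ir = +3.

pentaaquacyanoiridium(III) azidobromocuprate(I)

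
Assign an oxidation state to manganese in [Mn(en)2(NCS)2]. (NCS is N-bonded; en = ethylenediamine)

+2

No counter-ion: the bracketed complex is neutral.
Ligand charges: 2×NCS = -2; 2×en neutral; sum -2.
Mn + (-2) = 0 ⇒ Mn is +2.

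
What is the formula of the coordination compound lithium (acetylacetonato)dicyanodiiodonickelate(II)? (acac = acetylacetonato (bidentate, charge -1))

Li3[Ni(acac)(CN)2I2]

Ligands: 2 cyano (CN, -1), 2 iodo (I, -1), 1 acetylacetonato (acac, -1). Ligand charge sum = -5.
Charge balance with lithium (+1) requires 1 complex ion per 3 lithium.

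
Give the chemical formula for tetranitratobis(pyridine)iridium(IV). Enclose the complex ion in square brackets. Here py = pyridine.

[Ir(NO3)4(py)2]

Ligands: 4 nitrato (NO3, -1), 2 pyridine (py, neutral). Ligand charge sum = -4.
With Ir in oxidation state +4, the complex ion is [Ir...].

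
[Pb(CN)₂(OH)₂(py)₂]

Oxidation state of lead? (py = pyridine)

No counter-ion: the bracketed complex is neutral.
Ligand charges: 2×py neutral; 2×OH = -2; 2×CN = -2; sum -4.
Pb + (-4) = 0 ⇒ Pb is +4.

+4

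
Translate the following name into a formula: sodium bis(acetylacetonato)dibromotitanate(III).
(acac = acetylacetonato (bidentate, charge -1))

Ligands: 2 bromo (Br, -1), 2 acetylacetonato (acac, -1). Ligand charge sum = -4.
Charge balance with sodium (+1) requires 1 complex ion per 1 sodium.

Na[Ti(acac)2Br2]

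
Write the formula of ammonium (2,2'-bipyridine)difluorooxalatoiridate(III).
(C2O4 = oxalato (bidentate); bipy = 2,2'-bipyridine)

Ligands: 1 oxalato (C2O4, -2), 1 2,2'-bipyridine (bipy, neutral), 2 fluoro (F, -1). Ligand charge sum = -4.
With Ir in oxidation state +3, the complex ion is [Ir...]^1−.
Charge balance with ammonium (+1) requires 1 complex ion per 1 ammonium.

NH4[Ir(bipy)(C2O4)F2]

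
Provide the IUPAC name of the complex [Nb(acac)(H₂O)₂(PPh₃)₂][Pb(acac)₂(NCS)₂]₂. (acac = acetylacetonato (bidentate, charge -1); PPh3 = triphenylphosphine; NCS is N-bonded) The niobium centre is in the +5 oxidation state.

Both ions are complex: the cation is named first with the plain metal name, the anion second with the -ate form; each ion's ligands are alphabetised independently.
Nb is given as +5; the cation's ligand charges sum to -1, so the complex cation is 4+.
With 2 anions per cation, each anion must be 4/2 = 2−.
Anion: ligand charges sum to -4; for the ion to be 2−, Pb = +2.

(acetylacetonato)diaquabis(triphenylphosphine)niobium(V) bis(acetylacetonato)diisothiocyanatoplumbate(II)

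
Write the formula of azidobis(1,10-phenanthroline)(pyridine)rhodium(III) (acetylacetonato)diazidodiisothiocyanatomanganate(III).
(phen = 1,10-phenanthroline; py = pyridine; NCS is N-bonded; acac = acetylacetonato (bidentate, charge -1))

Cation [Rh…]: ligand charges -1, Rh(III) ⇒ ion charge 2+.
Anion [Mn…]: ligand charges -5, Mn(III) ⇒ ion charge 2−.
One 2+ cation balances one 2− anion.

[Rh(N3)(phen)2(py)][Mn(acac)(N3)2(NCS)2]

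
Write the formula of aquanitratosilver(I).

Ligands: 1 aqua (H2O, neutral), 1 nitrato (NO3, -1). Ligand charge sum = -1.
With Ag in oxidation state +1, the complex ion is [Ag...].

[Ag(H2O)(NO3)]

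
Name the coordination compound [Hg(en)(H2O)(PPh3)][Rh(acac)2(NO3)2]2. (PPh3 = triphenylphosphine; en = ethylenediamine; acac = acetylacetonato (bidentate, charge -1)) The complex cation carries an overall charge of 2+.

aqua(ethylenediamine)(triphenylphosphine)mercury(II) bis(acetylacetonato)dinitratorhodate(III)

Both ions are complex: the cation is named first with the plain metal name, the anion second with the -ate form; each ion's ligands are alphabetised independently.
The complex cation is given as 2+; its ligand charges sum to 0, so Hg = +2.
With 2 anions per cation, each anion must be 2/2 = 1−.
Anion: ligand charges sum to -4; for the ion to be 1−, Rh = +3.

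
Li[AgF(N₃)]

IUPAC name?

lithium azidofluoroargentate(I)

The 1 lithium counter-ion carries a total charge of +1, so each complex ion is 1−.
Ligand charges: 1×fluoro (-1 each), 1×azido (-1 each); total -2. So Ag + (-2) = 1−, giving Ag = +1.
The complex ion is anionic, so silver takes the -ate form argentate(I).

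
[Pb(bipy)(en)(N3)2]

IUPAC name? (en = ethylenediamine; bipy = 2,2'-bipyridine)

diazido(2,2'-bipyridine)(ethylenediamine)lead(II)

There is no counter-ion, so the complex is neutral overall.
Ligand charges: 2×azido (-1 each), 1×ethylenediamine (neutral), 1×2,2'-bipyridine (neutral); total -2. So Pb + (-2) = 0, giving Pb = +2.
Ligands are named alphabetically: azido before bipyridine before ethylenediamine.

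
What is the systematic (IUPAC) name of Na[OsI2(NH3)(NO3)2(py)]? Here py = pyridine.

sodium amminediiododinitrato(pyridine)osmate(III)

The 1 sodium counter-ion carries a total charge of +1, so each complex ion is 1−.
Ligand charges: 2×nitrato (-1 each), 1×pyridine (neutral), 2×iodo (-1 each), 1×ammine (neutral); total -4. So Os + (-4) = 1−, giving Os = +3.
Ligands are named alphabetically: ammine before iodo before nitrato before pyridine.
The complex ion is anionic, so osmium takes the -ate form osmate(III).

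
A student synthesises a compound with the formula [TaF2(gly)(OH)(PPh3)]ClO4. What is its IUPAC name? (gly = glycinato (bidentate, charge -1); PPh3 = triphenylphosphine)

difluoro(glycinato)hydroxo(triphenylphosphine)tantalum(V) perchlorate

The 1 perchlorate counter-ion carries a total charge of -1, so each complex ion is 1+.
Ligand charges: 2×fluoro (-1 each), 1×hydroxo (-1 each), 1×glycinato (-1 each), 1×triphenylphosphine (neutral); total -4. So Ta + (-4) = 1+, giving Ta = +5.
Ligands are named alphabetically: fluoro before glycinato before hydroxo before triphenylphosphine.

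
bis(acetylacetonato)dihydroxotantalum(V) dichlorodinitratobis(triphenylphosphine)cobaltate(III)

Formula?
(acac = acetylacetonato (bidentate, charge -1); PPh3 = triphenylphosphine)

[Ta(acac)2(OH)2][CoCl2(NO3)2(PPh3)2]

Cation [Ta…]: ligand charges -4, Ta(V) ⇒ ion charge 1+.
Anion [Co…]: ligand charges -4, Co(III) ⇒ ion charge 1−.
One 1+ cation balances one 1− anion.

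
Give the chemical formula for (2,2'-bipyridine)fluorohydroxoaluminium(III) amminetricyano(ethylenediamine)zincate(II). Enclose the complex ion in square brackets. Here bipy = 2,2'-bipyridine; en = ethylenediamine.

[Al(bipy)F(OH)][Zn(CN)3(en)(NH3)]

Cation [Al…]: ligand charges -2, Al(III) ⇒ ion charge 1+.
Anion [Zn…]: ligand charges -3, Zn(II) ⇒ ion charge 1−.
One 1+ cation balances one 1− anion.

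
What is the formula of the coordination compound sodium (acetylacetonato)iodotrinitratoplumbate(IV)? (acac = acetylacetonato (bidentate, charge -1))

Ligands: 3 nitrato (NO3, -1), 1 iodo (I, -1), 1 acetylacetonato (acac, -1). Ligand charge sum = -5.
With Pb in oxidation state +4, the complex ion is [Pb...]^1−.
Charge balance with sodium (+1) requires 1 complex ion per 1 sodium.

Na[Pb(acac)I(NO3)3]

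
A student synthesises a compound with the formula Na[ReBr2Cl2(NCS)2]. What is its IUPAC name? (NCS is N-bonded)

The 1 sodium counter-ion carries a total charge of +1, so each complex ion is 1−.
Ligand charges: 2×chloro (-1 each), 2×bromo (-1 each), 2×isothiocyanato (-1 each); total -6. So Re + (-6) = 1−, giving Re = +5.
Ligands are named alphabetically: bromo before chloro before isothiocyanato.
The complex ion is anionic, so rhenium takes the -ate form rhenate(V).

sodium dibromodichlorodiisothiocyanatorhenate(V)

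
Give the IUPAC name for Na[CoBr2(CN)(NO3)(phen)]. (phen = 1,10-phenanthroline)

The 1 sodium counter-ion carries a total charge of +1, so each complex ion is 1−.
Ligand charges: 2×bromo (-1 each), 1×nitrato (-1 each), 1×cyano (-1 each), 1×1,10-phenanthroline (neutral); total -4. So Co + (-4) = 1−, giving Co = +3.
Ligands are named alphabetically: bromo before cyano before nitrato before phenanthroline.
The complex ion is anionic, so cobalt takes the -ate form cobaltate(III).

sodium dibromocyanonitrato(1,10-phenanthroline)cobaltate(III)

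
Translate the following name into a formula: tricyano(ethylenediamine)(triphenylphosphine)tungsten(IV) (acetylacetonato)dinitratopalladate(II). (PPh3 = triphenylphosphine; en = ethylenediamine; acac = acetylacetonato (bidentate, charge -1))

[W(CN)3(en)(PPh3)][Pd(acac)(NO3)2]

Cation [W…]: ligand charges -3, W(IV) ⇒ ion charge 1+.
Anion [Pd…]: ligand charges -3, Pd(II) ⇒ ion charge 1−.
One 1+ cation balances one 1− anion.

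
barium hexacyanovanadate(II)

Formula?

Ligands: 6 cyano (CN, -1). Ligand charge sum = -6.
With V in oxidation state +2, the complex ion is [V...]^4−.
Charge balance with barium (+2) requires 1 complex ion per 2 barium.

Ba2[V(CN)6]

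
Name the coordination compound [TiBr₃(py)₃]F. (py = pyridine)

The 1 fluoride counter-ion carries a total charge of -1, so each complex ion is 1+.
Ligand charges: 3×pyridine (neutral), 3×bromo (-1 each); total -3. So Ti + (-3) = 1+, giving Ti = +4.
Ligands are named alphabetically: bromo before pyridine.

tribromotris(pyridine)titanium(IV) fluoride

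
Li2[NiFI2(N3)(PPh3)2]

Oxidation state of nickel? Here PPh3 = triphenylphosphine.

2 lithium outside the brackets (+1 each) → the complex ion is 2−.
Ligand charges: 2×I = -2; 1×N3 = -1; 2×PPh3 neutral; 1×F = -1; sum -4.
Ni + (-4) = 2− ⇒ Ni is +2.

+2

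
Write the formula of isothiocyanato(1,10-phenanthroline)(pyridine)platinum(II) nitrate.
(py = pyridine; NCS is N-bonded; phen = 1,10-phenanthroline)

Ligands: 1 pyridine (py, neutral), 1 isothiocyanato (NCS, -1), 1 1,10-phenanthroline (phen, neutral). Ligand charge sum = -1.
With Pt in oxidation state +2, the complex ion is [Pt...]^1+.
Charge balance with nitrate (-1) requires 1 complex ion per 1 nitrate.

[Pt(NCS)(phen)(py)]NO3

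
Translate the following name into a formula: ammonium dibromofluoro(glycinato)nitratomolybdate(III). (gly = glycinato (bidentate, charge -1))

Ligands: 1 fluoro (F, -1), 1 glycinato (gly, -1), 2 bromo (Br, -1), 1 nitrato (NO3, -1). Ligand charge sum = -5.
With Mo in oxidation state +3, the complex ion is [Mo...]^2−.
Charge balance with ammonium (+1) requires 1 complex ion per 2 ammonium.

(NH4)2[MoBr2F(gly)(NO3)]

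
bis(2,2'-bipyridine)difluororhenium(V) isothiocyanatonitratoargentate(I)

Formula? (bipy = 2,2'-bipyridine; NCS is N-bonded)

Cation [Re…]: ligand charges -2, Re(V) ⇒ ion charge 3+.
Anion [Ag…]: ligand charges -2, Ag(I) ⇒ ion charge 1−.
One 3+ cation requires 3 of the 1− anion.

[Re(bipy)2F2][Ag(NCS)(NO3)]3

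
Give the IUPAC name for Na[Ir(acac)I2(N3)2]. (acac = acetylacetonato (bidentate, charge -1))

sodium (acetylacetonato)diazidodiiodoiridate(IV)

The 1 sodium counter-ion carries a total charge of +1, so each complex ion is 1−.
Ligand charges: 2×azido (-1 each), 1×acetylacetonato (-1 each), 2×iodo (-1 each); total -5. So Ir + (-5) = 1−, giving Ir = +4.
The complex ion is anionic, so iridium takes the -ate form iridate(IV).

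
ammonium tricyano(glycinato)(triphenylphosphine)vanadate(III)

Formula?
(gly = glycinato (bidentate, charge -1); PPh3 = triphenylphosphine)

NH4[V(CN)3(gly)(PPh3)]

Ligands: 3 cyano (CN, -1), 1 glycinato (gly, -1), 1 triphenylphosphine (PPh3, neutral). Ligand charge sum = -4.
With V in oxidation state +3, the complex ion is [V...]^1−.
Charge balance with ammonium (+1) requires 1 complex ion per 1 ammonium.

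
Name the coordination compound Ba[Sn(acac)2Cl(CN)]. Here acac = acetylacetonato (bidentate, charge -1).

barium bis(acetylacetonato)chlorocyanostannate(II)

The 1 barium counter-ion carries a total charge of +2, so each complex ion is 2−.
Ligand charges: 1×cyano (-1 each), 2×acetylacetonato (-1 each), 1×chloro (-1 each); total -4. So Sn + (-4) = 2−, giving Sn = +2.
Ligands are named alphabetically: acetylacetonato before chloro before cyano.
The complex ion is anionic, so tin takes the -ate form stannate(II).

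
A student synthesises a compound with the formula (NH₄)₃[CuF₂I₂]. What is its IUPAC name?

The 3 ammonium counter-ions carry a total charge of +3, so each complex ion is 3−.
Ligand charges: 2×fluoro (-1 each), 2×iodo (-1 each); total -4. So Cu + (-4) = 3−, giving Cu = +1.
Ligands are named alphabetically: fluoro before iodo.
The complex ion is anionic, so copper takes the -ate form cuprate(I).

ammonium difluorodiiodocuprate(I)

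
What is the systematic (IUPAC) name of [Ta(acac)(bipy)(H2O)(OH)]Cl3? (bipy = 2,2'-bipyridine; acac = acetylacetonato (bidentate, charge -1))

The 3 chloride counter-ions carry a total charge of -3, so each complex ion is 3+.
Ligand charges: 1×aqua (neutral), 1×2,2'-bipyridine (neutral), 1×hydroxo (-1 each), 1×acetylacetonato (-1 each); total -2. So Ta + (-2) = 3+, giving Ta = +5.
Ligands are named alphabetically: acetylacetonato before aqua before bipyridine before hydroxo.

(acetylacetonato)aqua(2,2'-bipyridine)hydroxotantalum(V) chloride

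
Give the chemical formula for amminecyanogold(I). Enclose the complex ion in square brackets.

[Au(CN)(NH3)]

Ligands: 1 ammine (NH3, neutral), 1 cyano (CN, -1). Ligand charge sum = -1.
With Au in oxidation state +1, the complex ion is [Au...].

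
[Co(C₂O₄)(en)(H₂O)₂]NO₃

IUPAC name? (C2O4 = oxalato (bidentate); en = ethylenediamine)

The 1 nitrate counter-ion carries a total charge of -1, so each complex ion is 1+.
Ligand charges: 1×oxalato (-2 each), 2×aqua (neutral), 1×ethylenediamine (neutral); total -2. So Co + (-2) = 1+, giving Co = +3.
Ligands are named alphabetically: aqua before ethylenediamine before oxalato.

diaqua(ethylenediamine)oxalatocobalt(III) nitrate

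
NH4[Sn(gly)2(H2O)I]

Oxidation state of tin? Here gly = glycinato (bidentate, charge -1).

1 ammonium outside the brackets (+1 each) → the complex ion is 1−.
Ligand charges: 1×H2O neutral; 2×gly = -2; 1×I = -1; sum -3.
Sn + (-3) = 1− ⇒ Sn is +2.

+2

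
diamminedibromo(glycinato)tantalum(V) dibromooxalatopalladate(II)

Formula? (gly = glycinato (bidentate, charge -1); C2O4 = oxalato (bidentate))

Cation [Ta…]: ligand charges -3, Ta(V) ⇒ ion charge 2+.
Anion [Pd…]: ligand charges -4, Pd(II) ⇒ ion charge 2−.
One 2+ cation balances one 2− anion.

[TaBr2(gly)(NH3)2][PdBr2(C2O4)]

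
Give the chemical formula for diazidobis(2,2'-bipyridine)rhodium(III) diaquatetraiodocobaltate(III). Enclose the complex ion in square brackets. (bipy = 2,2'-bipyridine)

[Rh(bipy)2(N3)2][Co(H2O)2I4]

Cation [Rh…]: ligand charges -2, Rh(III) ⇒ ion charge 1+.
Anion [Co…]: ligand charges -4, Co(III) ⇒ ion charge 1−.
One 1+ cation balances one 1− anion.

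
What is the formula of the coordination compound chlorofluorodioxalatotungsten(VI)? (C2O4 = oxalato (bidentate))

[W(C2O4)2ClF]

Ligands: 1 chloro (Cl, -1), 1 fluoro (F, -1), 2 oxalato (C2O4, -2). Ligand charge sum = -6.
With W in oxidation state +6, the complex ion is [W...].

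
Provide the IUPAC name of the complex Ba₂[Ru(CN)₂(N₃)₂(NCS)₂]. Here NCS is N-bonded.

barium diazidodicyanodiisothiocyanatoruthenate(II)

The 2 barium counter-ions carry a total charge of +4, so each complex ion is 4−.
Ligand charges: 2×cyano (-1 each), 2×azido (-1 each), 2×isothiocyanato (-1 each); total -6. So Ru + (-6) = 4−, giving Ru = +2.
The complex ion is anionic, so ruthenium takes the -ate form ruthenate(II).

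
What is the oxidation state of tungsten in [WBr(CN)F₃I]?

No counter-ion: the bracketed complex is neutral.
Ligand charges: 3×F = -3; 1×Br = -1; 1×CN = -1; 1×I = -1; sum -6.
W + (-6) = 0 ⇒ W is +6.

+6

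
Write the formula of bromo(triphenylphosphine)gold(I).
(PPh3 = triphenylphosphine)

Ligands: 1 bromo (Br, -1), 1 triphenylphosphine (PPh3, neutral). Ligand charge sum = -1.
With Au in oxidation state +1, the complex ion is [Au...].

[AuBr(PPh3)]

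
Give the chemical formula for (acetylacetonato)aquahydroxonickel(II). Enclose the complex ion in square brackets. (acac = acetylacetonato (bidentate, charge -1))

[Ni(acac)(H2O)(OH)]

Ligands: 1 hydroxo (OH, -1), 1 aqua (H2O, neutral), 1 acetylacetonato (acac, -1). Ligand charge sum = -2.
With Ni in oxidation state +2, the complex ion is [Ni...].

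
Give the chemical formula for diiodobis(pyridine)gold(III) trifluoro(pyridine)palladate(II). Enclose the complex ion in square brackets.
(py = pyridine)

[AuI2(py)2][PdF3(py)]

Cation [Au…]: ligand charges -2, Au(III) ⇒ ion charge 1+.
Anion [Pd…]: ligand charges -3, Pd(II) ⇒ ion charge 1−.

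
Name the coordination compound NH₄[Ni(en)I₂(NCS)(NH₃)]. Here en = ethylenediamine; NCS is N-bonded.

The 1 ammonium counter-ion carries a total charge of +1, so each complex ion is 1−.
Ligand charges: 1×ethylenediamine (neutral), 1×isothiocyanato (-1 each), 1×ammine (neutral), 2×iodo (-1 each); total -3. So Ni + (-3) = 1−, giving Ni = +2.
Ligands are named alphabetically: ammine before ethylenediamine before iodo before isothiocyanato.
The complex ion is anionic, so nickel takes the -ate form nickelate(II).

ammonium ammine(ethylenediamine)diiodoisothiocyanatonickelate(II)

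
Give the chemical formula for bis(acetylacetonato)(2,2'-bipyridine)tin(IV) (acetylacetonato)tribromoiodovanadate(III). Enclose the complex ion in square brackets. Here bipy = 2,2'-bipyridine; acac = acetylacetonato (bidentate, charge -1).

[Sn(acac)2(bipy)][V(acac)Br3I]

Cation [Sn…]: ligand charges -2, Sn(IV) ⇒ ion charge 2+.
Anion [V…]: ligand charges -5, V(III) ⇒ ion charge 2−.
One 2+ cation balances one 2− anion.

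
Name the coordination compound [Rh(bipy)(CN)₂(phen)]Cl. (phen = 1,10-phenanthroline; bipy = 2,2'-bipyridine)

(2,2'-bipyridine)dicyano(1,10-phenanthroline)rhodium(III) chloride

The 1 chloride counter-ion carries a total charge of -1, so each complex ion is 1+.
Ligand charges: 2×cyano (-1 each), 1×1,10-phenanthroline (neutral), 1×2,2'-bipyridine (neutral); total -2. So Rh + (-2) = 1+, giving Rh = +3.
Ligands are named alphabetically: bipyridine before cyano before phenanthroline.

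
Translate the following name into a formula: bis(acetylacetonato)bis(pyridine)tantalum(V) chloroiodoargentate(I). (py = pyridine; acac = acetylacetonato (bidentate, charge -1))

[Ta(acac)2(py)2][AgClI]3

Cation [Ta…]: ligand charges -2, Ta(V) ⇒ ion charge 3+.
Anion [Ag…]: ligand charges -2, Ag(I) ⇒ ion charge 1−.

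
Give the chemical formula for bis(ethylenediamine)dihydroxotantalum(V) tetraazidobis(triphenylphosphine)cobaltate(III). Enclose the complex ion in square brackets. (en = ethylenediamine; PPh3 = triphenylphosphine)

[Ta(en)2(OH)2][Co(N3)4(PPh3)2]3

Cation [Ta…]: ligand charges -2, Ta(V) ⇒ ion charge 3+.
Anion [Co…]: ligand charges -4, Co(III) ⇒ ion charge 1−.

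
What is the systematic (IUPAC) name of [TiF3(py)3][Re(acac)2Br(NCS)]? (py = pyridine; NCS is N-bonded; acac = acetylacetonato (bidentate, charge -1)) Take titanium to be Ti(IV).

Both ions are complex: the cation is named first with the plain metal name, the anion second with the -ate form; each ion's ligands are alphabetised independently.
Ti is given as +4; the cation's ligand charges sum to -3, so the complex cation is 1+.
A 1:1 salt means the anion carries the equal and opposite charge, 1−.
Anion: ligand charges sum to -4; for the ion to be 1−, Re = +3.

trifluorotris(pyridine)titanium(IV) bis(acetylacetonato)bromoisothiocyanatorhenate(III)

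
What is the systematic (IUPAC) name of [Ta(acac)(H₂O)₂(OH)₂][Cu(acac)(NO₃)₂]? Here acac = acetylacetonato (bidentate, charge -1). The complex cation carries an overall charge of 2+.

Both ions are complex: the cation is named first with the plain metal name, the anion second with the -ate form; each ion's ligands are alphabetised independently.
The complex cation is given as 2+; its ligand charges sum to -3, so Ta = +5.
A 1:1 salt means the anion carries the equal and opposite charge, 2−.
Anion: ligand charges sum to -3; for the ion to be 2−, Cu = +1.

(acetylacetonato)diaquadihydroxotantalum(V) (acetylacetonato)dinitratocuprate(I)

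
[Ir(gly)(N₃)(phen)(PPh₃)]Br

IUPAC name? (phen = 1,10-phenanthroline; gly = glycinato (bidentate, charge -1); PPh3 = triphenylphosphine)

The 1 bromide counter-ion carries a total charge of -1, so each complex ion is 1+.
Ligand charges: 1×1,10-phenanthroline (neutral), 1×glycinato (-1 each), 1×azido (-1 each), 1×triphenylphosphine (neutral); total -2. So Ir + (-2) = 1+, giving Ir = +3.
Ligands are named alphabetically: azido before glycinato before phenanthroline before triphenylphosphine.

azido(glycinato)(1,10-phenanthroline)(triphenylphosphine)iridium(III) bromide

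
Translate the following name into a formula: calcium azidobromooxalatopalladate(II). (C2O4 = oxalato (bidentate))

Ca[PdBr(C2O4)(N3)]

Ligands: 1 bromo (Br, -1), 1 azido (N3, -1), 1 oxalato (C2O4, -2). Ligand charge sum = -4.
With Pd in oxidation state +2, the complex ion is [Pd...]^2−.
Charge balance with calcium (+2) requires 1 complex ion per 1 calcium.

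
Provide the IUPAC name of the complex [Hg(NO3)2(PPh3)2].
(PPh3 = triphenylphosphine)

There is no counter-ion, so the complex is neutral overall.
Ligand charges: 2×triphenylphosphine (neutral), 2×nitrato (-1 each); total -2. So Hg + (-2) = 0, giving Hg = +2.
Ligands are named alphabetically: nitrato before triphenylphosphine.

dinitratobis(triphenylphosphine)mercury(II)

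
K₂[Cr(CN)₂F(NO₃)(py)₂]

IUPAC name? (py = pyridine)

The 2 potassium counter-ions carry a total charge of +2, so each complex ion is 2−.
Ligand charges: 2×pyridine (neutral), 1×fluoro (-1 each), 2×cyano (-1 each), 1×nitrato (-1 each); total -4. So Cr + (-4) = 2−, giving Cr = +2.
The complex ion is anionic, so chromium takes the -ate form chromate(II).

potassium dicyanofluoronitratobis(pyridine)chromate(II)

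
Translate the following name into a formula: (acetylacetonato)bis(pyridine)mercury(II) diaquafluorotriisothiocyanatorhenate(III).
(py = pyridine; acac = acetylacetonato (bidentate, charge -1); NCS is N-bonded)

[Hg(acac)(py)2][ReF(H2O)2(NCS)3]

Cation [Hg…]: ligand charges -1, Hg(II) ⇒ ion charge 1+.
Anion [Re…]: ligand charges -4, Re(III) ⇒ ion charge 1−.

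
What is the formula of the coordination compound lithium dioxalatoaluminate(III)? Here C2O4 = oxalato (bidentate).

Ligands: 2 oxalato (C2O4, -2). Ligand charge sum = -4.
With Al in oxidation state +3, the complex ion is [Al...]^1−.
Charge balance with lithium (+1) requires 1 complex ion per 1 lithium.

Li[Al(C2O4)2]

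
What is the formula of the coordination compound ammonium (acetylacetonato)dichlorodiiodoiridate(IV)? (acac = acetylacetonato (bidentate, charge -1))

NH4[Ir(acac)Cl2I2]

Ligands: 2 iodo (I, -1), 1 acetylacetonato (acac, -1), 2 chloro (Cl, -1). Ligand charge sum = -5.
With Ir in oxidation state +4, the complex ion is [Ir...]^1−.
Charge balance with ammonium (+1) requires 1 complex ion per 1 ammonium.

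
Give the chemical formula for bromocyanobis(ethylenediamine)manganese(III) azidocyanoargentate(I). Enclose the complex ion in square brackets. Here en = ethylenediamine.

Cation [Mn…]: ligand charges -2, Mn(III) ⇒ ion charge 1+.
Anion [Ag…]: ligand charges -2, Ag(I) ⇒ ion charge 1−.

[MnBr(CN)(en)2][Ag(CN)(N3)]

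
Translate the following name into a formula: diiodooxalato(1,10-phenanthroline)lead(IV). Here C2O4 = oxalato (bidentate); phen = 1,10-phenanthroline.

Ligands: 1 oxalato (C2O4, -2), 2 iodo (I, -1), 1 1,10-phenanthroline (phen, neutral). Ligand charge sum = -4.
With Pb in oxidation state +4, the complex ion is [Pb...].

[Pb(C2O4)I2(phen)]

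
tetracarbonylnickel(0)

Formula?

Ligands: 4 carbonyl (CO, neutral). Ligand charge sum = 0.
With Ni in oxidation state 0, the complex ion is [Ni...].

[Ni(CO)4]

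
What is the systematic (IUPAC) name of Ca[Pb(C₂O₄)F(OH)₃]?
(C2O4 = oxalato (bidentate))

The 1 calcium counter-ion carries a total charge of +2, so each complex ion is 2−.
Ligand charges: 1×oxalato (-2 each), 1×fluoro (-1 each), 3×hydroxo (-1 each); total -6. So Pb + (-6) = 2−, giving Pb = +4.
Ligands are named alphabetically: fluoro before hydroxo before oxalato.
The complex ion is anionic, so lead takes the -ate form plumbate(IV).

calcium fluorotrihydroxooxalatoplumbate(IV)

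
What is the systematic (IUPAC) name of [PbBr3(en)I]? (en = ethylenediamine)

There is no counter-ion, so the complex is neutral overall.
Ligand charges: 1×iodo (-1 each), 1×ethylenediamine (neutral), 3×bromo (-1 each); total -4. So Pb + (-4) = 0, giving Pb = +4.
Ligands are named alphabetically: bromo before ethylenediamine before iodo.

tribromo(ethylenediamine)iodolead(IV)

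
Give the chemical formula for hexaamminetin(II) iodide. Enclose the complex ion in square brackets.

[Sn(NH3)6]I2

Ligands: 6 ammine (NH3, neutral). Ligand charge sum = 0.
With Sn in oxidation state +2, the complex ion is [Sn...]^2+.
Charge balance with iodide (-1) requires 1 complex ion per 2 iodide.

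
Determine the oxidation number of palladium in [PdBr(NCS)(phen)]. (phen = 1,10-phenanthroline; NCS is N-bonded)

+2

No counter-ion: the bracketed complex is neutral.
Ligand charges: 1×Br = -1; 1×phen neutral; 1×NCS = -1; sum -2.
Pd + (-2) = 0 ⇒ Pd is +2.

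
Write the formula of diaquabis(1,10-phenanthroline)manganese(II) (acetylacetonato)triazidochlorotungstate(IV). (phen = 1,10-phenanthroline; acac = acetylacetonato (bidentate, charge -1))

Cation [Mn…]: ligand charges 0, Mn(II) ⇒ ion charge 2+.
Anion [W…]: ligand charges -5, W(IV) ⇒ ion charge 1−.
One 2+ cation requires 2 of the 1− anion.

[Mn(H2O)2(phen)2][W(acac)Cl(N3)3]2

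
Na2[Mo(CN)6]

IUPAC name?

sodium hexacyanomolybdate(IV)

The 2 sodium counter-ions carry a total charge of +2, so each complex ion is 2−.
Ligand charges: 6×cyano (-1 each); total -6. So Mo + (-6) = 2−, giving Mo = +4.
The complex ion is anionic, so molybdenum takes the -ate form molybdate(IV).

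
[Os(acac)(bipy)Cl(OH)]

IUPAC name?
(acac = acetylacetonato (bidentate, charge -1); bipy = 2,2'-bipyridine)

There is no counter-ion, so the complex is neutral overall.
Ligand charges: 1×acetylacetonato (-1 each), 1×hydroxo (-1 each), 1×chloro (-1 each), 1×2,2'-bipyridine (neutral); total -3. So Os + (-3) = 0, giving Os = +3.
Ligands are named alphabetically: acetylacetonato before bipyridine before chloro before hydroxo.

(acetylacetonato)(2,2'-bipyridine)chlorohydroxoosmium(III)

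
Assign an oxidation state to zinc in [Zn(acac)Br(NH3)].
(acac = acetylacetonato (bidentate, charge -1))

+2

No counter-ion: the bracketed complex is neutral.
Ligand charges: 1×acac = -1; 1×Br = -1; 1×NH3 neutral; sum -2.
Zn + (-2) = 0 ⇒ Zn is +2.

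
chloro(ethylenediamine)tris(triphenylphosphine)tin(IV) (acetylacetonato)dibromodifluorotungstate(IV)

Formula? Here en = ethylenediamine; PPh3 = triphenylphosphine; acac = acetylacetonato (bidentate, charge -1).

[SnCl(en)(PPh3)3][W(acac)Br2F2]3

Cation [Sn…]: ligand charges -1, Sn(IV) ⇒ ion charge 3+.
Anion [W…]: ligand charges -5, W(IV) ⇒ ion charge 1−.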